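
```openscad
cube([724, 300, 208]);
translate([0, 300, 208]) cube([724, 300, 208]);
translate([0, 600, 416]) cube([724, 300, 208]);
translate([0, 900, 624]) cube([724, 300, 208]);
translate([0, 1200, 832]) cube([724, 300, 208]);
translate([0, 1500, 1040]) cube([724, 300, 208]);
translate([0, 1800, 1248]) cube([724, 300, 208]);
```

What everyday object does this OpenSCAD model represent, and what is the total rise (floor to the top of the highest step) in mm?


A staircase. The total rise is 1456 mm.

7 identical blocks, each offset up and back from the previous — a staircase. Each step is 208 mm tall and there are 7 of them, so the total rise is 7 × 208 = 1456 mm.


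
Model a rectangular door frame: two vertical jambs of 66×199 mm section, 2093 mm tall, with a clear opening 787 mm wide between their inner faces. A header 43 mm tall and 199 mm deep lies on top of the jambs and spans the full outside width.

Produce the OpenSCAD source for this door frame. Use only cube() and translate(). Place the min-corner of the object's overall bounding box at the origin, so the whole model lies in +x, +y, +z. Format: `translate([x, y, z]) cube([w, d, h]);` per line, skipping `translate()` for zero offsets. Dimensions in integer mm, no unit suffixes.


cube([66, 199, 2093]);
translate([853, 0, 0]) cube([66, 199, 2093]);
translate([0, 0, 2093]) cube([919, 199, 43]);


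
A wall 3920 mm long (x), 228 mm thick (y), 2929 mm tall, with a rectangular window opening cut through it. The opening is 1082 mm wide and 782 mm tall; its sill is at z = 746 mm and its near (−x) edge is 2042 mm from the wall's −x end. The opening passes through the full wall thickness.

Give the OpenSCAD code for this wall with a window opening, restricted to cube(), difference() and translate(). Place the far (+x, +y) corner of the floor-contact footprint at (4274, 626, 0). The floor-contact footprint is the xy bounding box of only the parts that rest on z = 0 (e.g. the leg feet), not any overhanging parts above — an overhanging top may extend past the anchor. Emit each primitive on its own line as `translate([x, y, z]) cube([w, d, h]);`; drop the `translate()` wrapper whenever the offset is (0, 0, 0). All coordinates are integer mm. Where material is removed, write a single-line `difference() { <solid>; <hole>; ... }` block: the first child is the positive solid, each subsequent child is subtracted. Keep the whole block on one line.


difference() { translate([354, 398, 0]) cube([3920, 228, 2929]); translate([2396, 398, 746]) cube([1082, 228, 782]); }


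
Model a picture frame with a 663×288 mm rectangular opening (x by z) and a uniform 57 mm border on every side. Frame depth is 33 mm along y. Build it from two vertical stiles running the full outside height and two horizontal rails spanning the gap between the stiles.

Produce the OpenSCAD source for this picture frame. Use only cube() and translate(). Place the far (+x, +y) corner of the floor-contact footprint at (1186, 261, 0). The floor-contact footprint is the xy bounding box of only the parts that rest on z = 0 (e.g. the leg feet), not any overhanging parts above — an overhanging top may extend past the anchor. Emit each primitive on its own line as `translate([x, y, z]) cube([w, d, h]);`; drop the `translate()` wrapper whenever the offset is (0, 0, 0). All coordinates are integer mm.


translate([409, 228, 0]) cube([57, 33, 402]);
translate([1129, 228, 0]) cube([57, 33, 402]);
translate([466, 228, 0]) cube([663, 33, 57]);
translate([466, 228, 345]) cube([663, 33, 57]);


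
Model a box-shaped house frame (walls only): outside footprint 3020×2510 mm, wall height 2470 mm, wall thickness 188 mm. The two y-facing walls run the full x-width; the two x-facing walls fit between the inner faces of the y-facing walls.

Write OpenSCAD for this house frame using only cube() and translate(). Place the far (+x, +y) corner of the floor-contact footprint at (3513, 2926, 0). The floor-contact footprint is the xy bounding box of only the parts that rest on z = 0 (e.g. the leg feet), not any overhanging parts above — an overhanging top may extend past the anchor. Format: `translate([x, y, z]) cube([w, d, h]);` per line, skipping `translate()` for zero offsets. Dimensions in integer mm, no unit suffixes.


translate([493, 416, 0]) cube([3020, 188, 2470]);
translate([493, 2738, 0]) cube([3020, 188, 2470]);
translate([493, 604, 0]) cube([188, 2134, 2470]);
translate([3325, 604, 0]) cube([188, 2134, 2470]);


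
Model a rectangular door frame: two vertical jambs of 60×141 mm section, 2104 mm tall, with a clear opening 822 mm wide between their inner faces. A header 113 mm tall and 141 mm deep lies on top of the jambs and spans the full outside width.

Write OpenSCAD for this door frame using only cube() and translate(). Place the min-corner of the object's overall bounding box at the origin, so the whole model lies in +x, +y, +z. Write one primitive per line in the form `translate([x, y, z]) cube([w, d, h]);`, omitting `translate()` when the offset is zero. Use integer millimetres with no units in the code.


cube([60, 141, 2104]);
translate([882, 0, 0]) cube([60, 141, 2104]);
translate([0, 0, 2104]) cube([942, 141, 113]);


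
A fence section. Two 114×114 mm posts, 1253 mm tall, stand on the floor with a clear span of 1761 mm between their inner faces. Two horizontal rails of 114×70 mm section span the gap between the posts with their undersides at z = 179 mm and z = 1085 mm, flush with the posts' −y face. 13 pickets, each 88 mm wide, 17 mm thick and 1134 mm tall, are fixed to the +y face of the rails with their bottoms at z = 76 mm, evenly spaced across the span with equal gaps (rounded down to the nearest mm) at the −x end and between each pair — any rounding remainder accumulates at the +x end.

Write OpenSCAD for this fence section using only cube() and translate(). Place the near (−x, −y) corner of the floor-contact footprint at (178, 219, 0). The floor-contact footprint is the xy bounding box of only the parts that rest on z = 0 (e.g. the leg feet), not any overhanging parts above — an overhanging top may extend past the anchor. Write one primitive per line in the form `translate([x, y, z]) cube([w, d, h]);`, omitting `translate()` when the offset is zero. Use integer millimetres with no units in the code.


translate([178, 219, 0]) cube([114, 114, 1253]);
translate([2053, 219, 0]) cube([114, 114, 1253]);
translate([292, 219, 179]) cube([1761, 114, 70]);
translate([292, 219, 1085]) cube([1761, 114, 70]);
translate([336, 333, 76]) cube([88, 17, 1134]);
translate([468, 333, 76]) cube([88, 17, 1134]);
translate([600, 333, 76]) cube([88, 17, 1134]);
translate([732, 333, 76]) cube([88, 17, 1134]);
translate([864, 333, 76]) cube([88, 17, 1134]);
translate([996, 333, 76]) cube([88, 17, 1134]);
translate([1128, 333, 76]) cube([88, 17, 1134]);
translate([1260, 333, 76]) cube([88, 17, 1134]);
translate([1392, 333, 76]) cube([88, 17, 1134]);
translate([1524, 333, 76]) cube([88, 17, 1134]);
translate([1656, 333, 76]) cube([88, 17, 1134]);
translate([1788, 333, 76]) cube([88, 17, 1134]);
translate([1920, 333, 76]) cube([88, 17, 1134]);


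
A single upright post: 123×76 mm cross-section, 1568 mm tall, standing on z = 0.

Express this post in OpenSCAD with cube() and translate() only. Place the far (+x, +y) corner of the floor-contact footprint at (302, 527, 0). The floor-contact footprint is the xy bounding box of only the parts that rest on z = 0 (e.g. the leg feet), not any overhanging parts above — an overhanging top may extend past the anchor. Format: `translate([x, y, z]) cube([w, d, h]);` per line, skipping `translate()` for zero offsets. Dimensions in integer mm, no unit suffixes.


translate([179, 451, 0]) cube([123, 76, 1568]);


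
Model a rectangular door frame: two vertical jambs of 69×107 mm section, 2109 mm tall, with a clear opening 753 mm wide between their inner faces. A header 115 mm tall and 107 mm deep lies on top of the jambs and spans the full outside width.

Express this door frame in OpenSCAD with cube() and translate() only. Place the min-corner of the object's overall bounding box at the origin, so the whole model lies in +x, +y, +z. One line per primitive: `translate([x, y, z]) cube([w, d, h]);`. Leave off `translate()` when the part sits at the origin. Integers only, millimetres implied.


cube([69, 107, 2109]);
translate([822, 0, 0]) cube([69, 107, 2109]);
translate([0, 0, 2109]) cube([891, 107, 115]);


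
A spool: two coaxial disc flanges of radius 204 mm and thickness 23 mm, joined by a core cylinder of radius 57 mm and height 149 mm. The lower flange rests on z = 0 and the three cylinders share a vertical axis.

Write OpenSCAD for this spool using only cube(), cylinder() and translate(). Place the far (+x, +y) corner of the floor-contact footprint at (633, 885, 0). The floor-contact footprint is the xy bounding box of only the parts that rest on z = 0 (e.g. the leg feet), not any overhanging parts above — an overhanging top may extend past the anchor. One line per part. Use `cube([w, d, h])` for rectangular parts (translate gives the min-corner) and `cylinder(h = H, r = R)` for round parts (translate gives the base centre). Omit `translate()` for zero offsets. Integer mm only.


translate([429, 681, 0]) cylinder(h = 23, r = 204);
translate([429, 681, 23]) cylinder(h = 149, r = 57);
translate([429, 681, 172]) cylinder(h = 23, r = 204);


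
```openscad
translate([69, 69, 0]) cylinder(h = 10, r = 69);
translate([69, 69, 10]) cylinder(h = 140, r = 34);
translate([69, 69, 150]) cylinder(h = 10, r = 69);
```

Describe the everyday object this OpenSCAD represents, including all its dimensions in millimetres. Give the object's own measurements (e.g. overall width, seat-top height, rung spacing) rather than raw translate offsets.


A spool: two coaxial disc flanges of radius 69 mm and thickness 10 mm, joined by a core cylinder of radius 34 mm and height 140 mm. The lower flange rests on z = 0 and the three cylinders share a vertical axis.


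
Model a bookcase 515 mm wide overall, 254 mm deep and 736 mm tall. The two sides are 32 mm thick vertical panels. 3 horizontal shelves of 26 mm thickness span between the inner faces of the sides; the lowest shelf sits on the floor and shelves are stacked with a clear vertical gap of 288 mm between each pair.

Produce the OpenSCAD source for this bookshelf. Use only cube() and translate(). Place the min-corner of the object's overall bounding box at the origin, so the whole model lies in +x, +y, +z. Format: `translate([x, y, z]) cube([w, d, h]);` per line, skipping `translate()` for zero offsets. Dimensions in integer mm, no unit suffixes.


cube([32, 254, 736]);
translate([483, 0, 0]) cube([32, 254, 736]);
translate([32, 0, 0]) cube([451, 254, 26]);
translate([32, 0, 314]) cube([451, 254, 26]);
translate([32, 0, 628]) cube([451, 254, 26]);


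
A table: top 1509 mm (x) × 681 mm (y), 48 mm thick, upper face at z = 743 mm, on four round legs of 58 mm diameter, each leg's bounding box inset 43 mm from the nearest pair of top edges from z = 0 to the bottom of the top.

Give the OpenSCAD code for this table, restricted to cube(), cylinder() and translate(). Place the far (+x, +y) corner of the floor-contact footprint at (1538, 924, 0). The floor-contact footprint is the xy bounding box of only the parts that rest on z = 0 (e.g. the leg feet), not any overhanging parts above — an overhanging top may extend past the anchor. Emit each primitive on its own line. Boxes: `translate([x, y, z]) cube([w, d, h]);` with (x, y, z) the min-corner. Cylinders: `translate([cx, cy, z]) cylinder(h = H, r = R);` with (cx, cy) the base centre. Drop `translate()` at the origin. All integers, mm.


translate([72, 286, 695]) cube([1509, 681, 48]);
translate([144, 358, 0]) cylinder(h = 695, r = 29);
translate([1509, 358, 0]) cylinder(h = 695, r = 29);
translate([144, 895, 0]) cylinder(h = 695, r = 29);
translate([1509, 895, 0]) cylinder(h = 695, r = 29);


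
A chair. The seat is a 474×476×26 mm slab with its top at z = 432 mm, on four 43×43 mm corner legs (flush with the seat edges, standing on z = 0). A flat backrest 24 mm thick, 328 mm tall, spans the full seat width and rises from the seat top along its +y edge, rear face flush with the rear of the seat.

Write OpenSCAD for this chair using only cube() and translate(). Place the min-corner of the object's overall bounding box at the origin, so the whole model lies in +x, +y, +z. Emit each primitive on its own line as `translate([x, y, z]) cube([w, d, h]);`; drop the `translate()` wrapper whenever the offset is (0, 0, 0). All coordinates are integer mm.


translate([0, 0, 406]) cube([474, 476, 26]);
cube([43, 43, 406]);
translate([431, 0, 0]) cube([43, 43, 406]);
translate([0, 433, 0]) cube([43, 43, 406]);
translate([431, 433, 0]) cube([43, 43, 406]);
translate([0, 452, 432]) cube([474, 24, 328]);


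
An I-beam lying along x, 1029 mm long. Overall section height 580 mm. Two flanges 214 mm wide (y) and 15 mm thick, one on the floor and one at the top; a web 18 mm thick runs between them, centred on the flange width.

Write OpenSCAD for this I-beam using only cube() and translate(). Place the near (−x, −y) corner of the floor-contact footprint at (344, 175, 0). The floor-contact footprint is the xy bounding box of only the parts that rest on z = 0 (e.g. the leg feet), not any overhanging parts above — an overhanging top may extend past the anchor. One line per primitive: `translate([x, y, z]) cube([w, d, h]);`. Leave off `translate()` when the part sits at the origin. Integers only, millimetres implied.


translate([344, 175, 0]) cube([1029, 214, 15]);
translate([344, 273, 15]) cube([1029, 18, 550]);
translate([344, 175, 565]) cube([1029, 214, 15]);


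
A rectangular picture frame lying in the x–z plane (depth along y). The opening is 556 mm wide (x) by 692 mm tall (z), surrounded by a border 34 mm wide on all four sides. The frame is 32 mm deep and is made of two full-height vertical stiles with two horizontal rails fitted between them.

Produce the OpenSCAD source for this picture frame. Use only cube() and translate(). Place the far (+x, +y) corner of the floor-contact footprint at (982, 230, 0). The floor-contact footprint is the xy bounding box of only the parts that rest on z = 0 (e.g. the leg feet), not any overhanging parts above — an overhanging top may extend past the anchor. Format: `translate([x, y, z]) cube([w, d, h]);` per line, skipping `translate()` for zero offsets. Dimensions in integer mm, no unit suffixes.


translate([358, 198, 0]) cube([34, 32, 760]);
translate([948, 198, 0]) cube([34, 32, 760]);
translate([392, 198, 0]) cube([556, 32, 34]);
translate([392, 198, 726]) cube([556, 32, 34]);


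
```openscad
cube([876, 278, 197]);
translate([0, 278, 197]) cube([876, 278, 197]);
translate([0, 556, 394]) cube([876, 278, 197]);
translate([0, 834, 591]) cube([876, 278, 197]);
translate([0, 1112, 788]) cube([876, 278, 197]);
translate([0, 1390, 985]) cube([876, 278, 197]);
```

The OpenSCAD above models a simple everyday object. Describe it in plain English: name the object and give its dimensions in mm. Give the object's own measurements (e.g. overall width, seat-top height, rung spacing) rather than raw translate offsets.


A straight staircase of 6 solid steps. Each step is 876 mm wide (x), 278 mm deep (y, the going) and 197 mm tall (the rise). The first step rests on the floor; each subsequent step sits one going further in +y and one rise higher in +z, directly behind and above the previous step with no overlap.


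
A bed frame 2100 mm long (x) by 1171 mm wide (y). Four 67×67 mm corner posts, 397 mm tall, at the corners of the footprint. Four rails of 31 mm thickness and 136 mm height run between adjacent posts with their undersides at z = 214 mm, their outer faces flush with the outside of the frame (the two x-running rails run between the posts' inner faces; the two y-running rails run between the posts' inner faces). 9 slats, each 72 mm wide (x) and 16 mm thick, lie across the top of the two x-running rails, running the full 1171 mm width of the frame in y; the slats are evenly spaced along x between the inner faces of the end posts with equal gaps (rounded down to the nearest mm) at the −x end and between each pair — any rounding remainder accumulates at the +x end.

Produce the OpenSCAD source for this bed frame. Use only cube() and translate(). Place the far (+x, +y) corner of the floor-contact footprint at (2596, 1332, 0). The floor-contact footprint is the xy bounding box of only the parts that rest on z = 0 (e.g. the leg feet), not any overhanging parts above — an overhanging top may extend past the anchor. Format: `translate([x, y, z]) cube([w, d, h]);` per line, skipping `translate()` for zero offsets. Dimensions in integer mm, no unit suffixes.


translate([496, 161, 0]) cube([67, 67, 397]);
translate([496, 1265, 0]) cube([67, 67, 397]);
translate([2529, 161, 0]) cube([67, 67, 397]);
translate([2529, 1265, 0]) cube([67, 67, 397]);
translate([563, 161, 214]) cube([1966, 31, 136]);
translate([563, 1301, 214]) cube([1966, 31, 136]);
translate([496, 228, 214]) cube([31, 1037, 136]);
translate([2565, 228, 214]) cube([31, 1037, 136]);
translate([694, 161, 350]) cube([72, 1171, 16]);
translate([897, 161, 350]) cube([72, 1171, 16]);
translate([1100, 161, 350]) cube([72, 1171, 16]);
translate([1303, 161, 350]) cube([72, 1171, 16]);
translate([1506, 161, 350]) cube([72, 1171, 16]);
translate([1709, 161, 350]) cube([72, 1171, 16]);
translate([1912, 161, 350]) cube([72, 1171, 16]);
translate([2115, 161, 350]) cube([72, 1171, 16]);
translate([2318, 161, 350]) cube([72, 1171, 16]);


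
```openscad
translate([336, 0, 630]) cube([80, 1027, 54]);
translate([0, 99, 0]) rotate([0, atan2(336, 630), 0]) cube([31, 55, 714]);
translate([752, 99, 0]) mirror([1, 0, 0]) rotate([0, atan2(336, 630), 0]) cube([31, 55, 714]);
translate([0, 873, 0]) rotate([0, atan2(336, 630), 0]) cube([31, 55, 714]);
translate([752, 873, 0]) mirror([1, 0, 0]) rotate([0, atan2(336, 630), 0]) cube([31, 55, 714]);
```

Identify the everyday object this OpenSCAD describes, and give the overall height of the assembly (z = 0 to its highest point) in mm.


A sawhorse. The overall height is 684 mm.

A beam across two mirrored pairs of raked legs — a sawhorse. The beam's underside is at z = 630 (matching the legs' vertical rise in atan2(336, 630)) and the beam is 54 mm tall, so its top is at 630 + 54 = 684 mm. The raked legs top out at the beam's underside, so that is the highest point.


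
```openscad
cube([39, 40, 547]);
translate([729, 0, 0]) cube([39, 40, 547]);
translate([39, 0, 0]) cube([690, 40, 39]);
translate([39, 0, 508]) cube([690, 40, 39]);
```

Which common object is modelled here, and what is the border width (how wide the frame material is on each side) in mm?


A picture frame. The border width is 39 mm.

Four thin pieces enclosing a rectangular opening — a picture frame. The two full-height stiles are 547 mm tall; the top rail sits at z = 508 and is 39 mm tall, so the border above the opening is 547 − 508 = 39 mm, matching the stile x-width.


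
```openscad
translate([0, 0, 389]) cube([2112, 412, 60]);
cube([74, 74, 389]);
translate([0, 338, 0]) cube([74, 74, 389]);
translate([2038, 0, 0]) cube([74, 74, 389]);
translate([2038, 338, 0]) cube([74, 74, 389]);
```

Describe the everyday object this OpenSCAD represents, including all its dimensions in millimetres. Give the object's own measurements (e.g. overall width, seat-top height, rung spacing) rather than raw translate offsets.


A bench: a 2112×412 mm seat slab, 60 mm thick, top at z = 449 mm, on four 74×74 mm square legs flush with the seat corners and standing on z = 0.


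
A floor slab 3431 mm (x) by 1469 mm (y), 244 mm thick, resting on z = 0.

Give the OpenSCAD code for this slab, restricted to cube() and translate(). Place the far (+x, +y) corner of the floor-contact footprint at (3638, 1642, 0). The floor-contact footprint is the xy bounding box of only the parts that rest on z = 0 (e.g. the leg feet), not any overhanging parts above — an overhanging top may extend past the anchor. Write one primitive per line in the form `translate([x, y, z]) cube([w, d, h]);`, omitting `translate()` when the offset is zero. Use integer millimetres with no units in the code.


translate([207, 173, 0]) cube([3431, 1469, 244]);


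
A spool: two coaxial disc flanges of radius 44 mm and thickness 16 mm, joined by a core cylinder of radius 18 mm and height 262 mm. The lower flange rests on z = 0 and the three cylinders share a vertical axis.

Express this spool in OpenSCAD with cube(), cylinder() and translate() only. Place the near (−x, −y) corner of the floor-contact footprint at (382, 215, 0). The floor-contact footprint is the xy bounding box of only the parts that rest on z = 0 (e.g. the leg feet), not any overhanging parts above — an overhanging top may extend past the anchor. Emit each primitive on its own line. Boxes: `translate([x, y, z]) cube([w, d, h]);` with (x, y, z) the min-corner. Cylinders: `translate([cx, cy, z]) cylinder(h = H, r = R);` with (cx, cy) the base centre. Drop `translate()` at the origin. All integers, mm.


translate([426, 259, 0]) cylinder(h = 16, r = 44);
translate([426, 259, 16]) cylinder(h = 262, r = 18);
translate([426, 259, 278]) cylinder(h = 16, r = 44);


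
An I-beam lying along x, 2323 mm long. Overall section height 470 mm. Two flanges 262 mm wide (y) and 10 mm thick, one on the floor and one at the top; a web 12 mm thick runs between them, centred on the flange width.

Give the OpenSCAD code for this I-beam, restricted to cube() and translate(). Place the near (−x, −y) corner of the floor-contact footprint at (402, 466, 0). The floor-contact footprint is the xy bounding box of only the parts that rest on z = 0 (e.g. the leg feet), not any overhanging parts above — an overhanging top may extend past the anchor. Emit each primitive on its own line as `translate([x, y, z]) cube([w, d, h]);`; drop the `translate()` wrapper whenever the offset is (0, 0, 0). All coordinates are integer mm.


translate([402, 466, 0]) cube([2323, 262, 10]);
translate([402, 591, 10]) cube([2323, 12, 450]);
translate([402, 466, 460]) cube([2323, 262, 10]);


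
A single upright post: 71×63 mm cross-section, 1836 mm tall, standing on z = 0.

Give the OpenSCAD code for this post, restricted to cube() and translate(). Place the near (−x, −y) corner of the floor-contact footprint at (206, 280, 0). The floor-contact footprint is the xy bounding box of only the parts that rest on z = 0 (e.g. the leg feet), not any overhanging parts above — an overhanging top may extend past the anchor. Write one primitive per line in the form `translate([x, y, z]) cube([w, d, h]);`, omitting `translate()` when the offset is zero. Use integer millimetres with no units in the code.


translate([206, 280, 0]) cube([71, 63, 1836]);


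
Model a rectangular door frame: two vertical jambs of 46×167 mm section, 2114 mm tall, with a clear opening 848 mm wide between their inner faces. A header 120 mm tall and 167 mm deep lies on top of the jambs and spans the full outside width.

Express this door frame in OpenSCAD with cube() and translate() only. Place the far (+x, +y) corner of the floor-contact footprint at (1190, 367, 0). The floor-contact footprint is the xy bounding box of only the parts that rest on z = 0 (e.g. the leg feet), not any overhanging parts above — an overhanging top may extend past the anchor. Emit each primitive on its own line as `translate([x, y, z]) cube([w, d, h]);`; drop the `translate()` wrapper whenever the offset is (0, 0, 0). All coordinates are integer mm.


translate([250, 200, 0]) cube([46, 167, 2114]);
translate([1144, 200, 0]) cube([46, 167, 2114]);
translate([250, 200, 2114]) cube([940, 167, 120]);


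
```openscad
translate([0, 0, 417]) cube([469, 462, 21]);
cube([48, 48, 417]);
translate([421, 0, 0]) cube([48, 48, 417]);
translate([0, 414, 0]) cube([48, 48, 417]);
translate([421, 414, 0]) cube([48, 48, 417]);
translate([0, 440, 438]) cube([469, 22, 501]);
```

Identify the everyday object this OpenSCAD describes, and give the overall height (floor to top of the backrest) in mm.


A chair. The overall height is 939 mm.

A slab on four corner posts with a tall panel at the back — a chair. The seat slab sits at z = 417 with thickness 21, and the 501 mm backrest starts at the seat top, so the overall height is 417 + 21 + 501 = 939 mm.


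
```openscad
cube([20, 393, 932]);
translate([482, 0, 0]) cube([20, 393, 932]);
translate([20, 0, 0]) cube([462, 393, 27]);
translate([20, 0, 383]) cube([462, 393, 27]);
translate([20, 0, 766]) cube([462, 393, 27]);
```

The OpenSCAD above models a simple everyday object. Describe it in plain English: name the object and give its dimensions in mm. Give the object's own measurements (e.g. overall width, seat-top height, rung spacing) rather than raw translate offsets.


An open bookshelf. Two side panels, each 20 mm thick, 393 mm deep and 932 mm tall, stand 502 mm apart (outside-to-outside). Between them sit 3 shelves, each 27 mm thick and 393 mm deep, spanning the full gap between the sides. The bottom shelf rests on the floor (its underside at z = 0) and the clear gap between one shelf's top and the next shelf's underside is 356 mm.


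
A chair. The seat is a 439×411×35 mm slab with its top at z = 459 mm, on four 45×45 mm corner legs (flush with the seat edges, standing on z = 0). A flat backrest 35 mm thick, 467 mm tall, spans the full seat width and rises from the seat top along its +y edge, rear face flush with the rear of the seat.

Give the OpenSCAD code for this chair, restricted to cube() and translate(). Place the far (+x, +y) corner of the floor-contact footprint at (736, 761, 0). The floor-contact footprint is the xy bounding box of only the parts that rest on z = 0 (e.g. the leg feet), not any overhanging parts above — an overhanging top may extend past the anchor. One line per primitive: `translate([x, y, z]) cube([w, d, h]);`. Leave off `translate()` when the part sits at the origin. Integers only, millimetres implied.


translate([297, 350, 424]) cube([439, 411, 35]);
translate([297, 350, 0]) cube([45, 45, 424]);
translate([691, 350, 0]) cube([45, 45, 424]);
translate([297, 716, 0]) cube([45, 45, 424]);
translate([691, 716, 0]) cube([45, 45, 424]);
translate([297, 726, 459]) cube([439, 35, 467]);


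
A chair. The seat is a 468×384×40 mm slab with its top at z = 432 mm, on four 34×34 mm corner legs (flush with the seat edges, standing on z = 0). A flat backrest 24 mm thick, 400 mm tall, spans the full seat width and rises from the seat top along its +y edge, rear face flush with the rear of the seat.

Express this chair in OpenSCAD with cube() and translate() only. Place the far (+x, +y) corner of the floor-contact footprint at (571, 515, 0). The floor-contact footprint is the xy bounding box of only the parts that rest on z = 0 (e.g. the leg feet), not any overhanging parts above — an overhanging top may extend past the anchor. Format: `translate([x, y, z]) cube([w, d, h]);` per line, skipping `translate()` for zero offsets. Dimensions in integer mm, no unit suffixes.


translate([103, 131, 392]) cube([468, 384, 40]);
translate([103, 131, 0]) cube([34, 34, 392]);
translate([537, 131, 0]) cube([34, 34, 392]);
translate([103, 481, 0]) cube([34, 34, 392]);
translate([537, 481, 0]) cube([34, 34, 392]);
translate([103, 491, 432]) cube([468, 24, 400]);


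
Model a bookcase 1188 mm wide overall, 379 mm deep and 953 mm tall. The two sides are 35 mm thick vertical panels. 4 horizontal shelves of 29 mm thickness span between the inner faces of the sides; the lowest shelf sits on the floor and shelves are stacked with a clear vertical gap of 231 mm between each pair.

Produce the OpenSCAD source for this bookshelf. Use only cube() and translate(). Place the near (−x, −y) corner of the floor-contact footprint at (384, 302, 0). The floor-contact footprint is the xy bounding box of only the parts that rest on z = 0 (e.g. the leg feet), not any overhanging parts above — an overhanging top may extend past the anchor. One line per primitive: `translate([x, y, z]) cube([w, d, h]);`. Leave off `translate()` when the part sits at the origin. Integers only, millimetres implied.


translate([384, 302, 0]) cube([35, 379, 953]);
translate([1537, 302, 0]) cube([35, 379, 953]);
translate([419, 302, 0]) cube([1118, 379, 29]);
translate([419, 302, 260]) cube([1118, 379, 29]);
translate([419, 302, 520]) cube([1118, 379, 29]);
translate([419, 302, 780]) cube([1118, 379, 29]);


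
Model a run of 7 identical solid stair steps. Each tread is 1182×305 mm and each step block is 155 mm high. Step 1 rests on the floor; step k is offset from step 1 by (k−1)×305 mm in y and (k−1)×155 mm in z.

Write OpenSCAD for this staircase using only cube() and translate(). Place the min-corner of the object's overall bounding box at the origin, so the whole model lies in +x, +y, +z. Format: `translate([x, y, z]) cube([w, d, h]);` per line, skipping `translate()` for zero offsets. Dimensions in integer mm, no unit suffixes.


cube([1182, 305, 155]);
translate([0, 305, 155]) cube([1182, 305, 155]);
translate([0, 610, 310]) cube([1182, 305, 155]);
translate([0, 915, 465]) cube([1182, 305, 155]);
translate([0, 1220, 620]) cube([1182, 305, 155]);
translate([0, 1525, 775]) cube([1182, 305, 155]);
translate([0, 1830, 930]) cube([1182, 305, 155]);


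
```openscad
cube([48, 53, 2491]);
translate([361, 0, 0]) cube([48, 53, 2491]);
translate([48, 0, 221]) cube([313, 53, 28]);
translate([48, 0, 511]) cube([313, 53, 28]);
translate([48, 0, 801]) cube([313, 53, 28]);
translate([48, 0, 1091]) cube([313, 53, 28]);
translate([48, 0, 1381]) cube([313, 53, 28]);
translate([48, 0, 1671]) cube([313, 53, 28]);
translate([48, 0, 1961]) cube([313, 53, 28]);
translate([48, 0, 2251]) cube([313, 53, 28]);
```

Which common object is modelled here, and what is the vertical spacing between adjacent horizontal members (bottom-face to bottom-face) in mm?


A ladder. The rung spacing is 290 mm.

Two tall 48×53 posts with 8 short bars between them — a ladder. Adjacent rungs sit at z = 221 and z = 511, so the spacing is 511 − 221 = 290 mm.


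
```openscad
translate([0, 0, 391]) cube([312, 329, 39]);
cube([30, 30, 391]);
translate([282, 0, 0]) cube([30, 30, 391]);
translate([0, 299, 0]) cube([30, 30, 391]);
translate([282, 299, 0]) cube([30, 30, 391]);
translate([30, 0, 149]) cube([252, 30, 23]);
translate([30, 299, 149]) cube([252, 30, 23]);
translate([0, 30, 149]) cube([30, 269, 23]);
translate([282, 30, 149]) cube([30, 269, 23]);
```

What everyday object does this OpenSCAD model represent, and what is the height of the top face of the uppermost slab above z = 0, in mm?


A stool. The seat height is 430 mm.

A 312×329×39 slab at z = 391 on four corner posts — a stool. The seat top is 391 + 39 = 430 mm.


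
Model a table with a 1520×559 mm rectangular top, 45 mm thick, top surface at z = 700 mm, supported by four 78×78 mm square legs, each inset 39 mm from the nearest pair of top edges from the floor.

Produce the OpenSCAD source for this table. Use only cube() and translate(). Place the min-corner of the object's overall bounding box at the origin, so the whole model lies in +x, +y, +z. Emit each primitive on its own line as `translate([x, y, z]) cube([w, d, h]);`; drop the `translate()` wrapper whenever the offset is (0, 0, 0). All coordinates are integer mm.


// leg_h = 700 - 45 = 655
translate([0, 0, 655]) cube([1520, 559, 45]);
translate([39, 39, 0]) cube([78, 78, 655]);
translate([1403, 39, 0]) cube([78, 78, 655]);
translate([39, 442, 0]) cube([78, 78, 655]);
translate([1403, 442, 0]) cube([78, 78, 655]);


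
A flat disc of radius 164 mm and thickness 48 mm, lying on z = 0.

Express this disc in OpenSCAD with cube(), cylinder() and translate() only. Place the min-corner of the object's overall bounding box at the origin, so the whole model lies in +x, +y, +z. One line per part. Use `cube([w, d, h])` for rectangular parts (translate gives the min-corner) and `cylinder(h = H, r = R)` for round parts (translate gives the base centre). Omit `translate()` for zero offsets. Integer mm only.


translate([164, 164, 0]) cylinder(h = 48, r = 164);


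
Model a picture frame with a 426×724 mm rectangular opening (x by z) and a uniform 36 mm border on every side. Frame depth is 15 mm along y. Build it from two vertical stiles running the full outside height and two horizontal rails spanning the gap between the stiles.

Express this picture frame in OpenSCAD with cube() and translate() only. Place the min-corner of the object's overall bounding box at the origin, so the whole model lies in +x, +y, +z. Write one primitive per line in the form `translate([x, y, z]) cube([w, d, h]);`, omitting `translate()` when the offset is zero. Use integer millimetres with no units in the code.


cube([36, 15, 796]);
translate([462, 0, 0]) cube([36, 15, 796]);
translate([36, 0, 0]) cube([426, 15, 36]);
translate([36, 0, 760]) cube([426, 15, 36]);


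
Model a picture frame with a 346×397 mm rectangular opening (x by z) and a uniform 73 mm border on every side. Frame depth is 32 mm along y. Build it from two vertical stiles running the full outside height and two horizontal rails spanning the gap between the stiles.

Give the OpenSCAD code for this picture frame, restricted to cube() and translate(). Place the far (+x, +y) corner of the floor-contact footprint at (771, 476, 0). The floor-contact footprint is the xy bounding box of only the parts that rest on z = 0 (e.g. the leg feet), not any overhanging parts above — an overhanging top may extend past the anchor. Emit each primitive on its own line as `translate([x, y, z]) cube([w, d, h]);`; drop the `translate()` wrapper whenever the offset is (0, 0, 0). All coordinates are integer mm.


translate([279, 444, 0]) cube([73, 32, 543]);
translate([698, 444, 0]) cube([73, 32, 543]);
translate([352, 444, 0]) cube([346, 32, 73]);
translate([352, 444, 470]) cube([346, 32, 73]);


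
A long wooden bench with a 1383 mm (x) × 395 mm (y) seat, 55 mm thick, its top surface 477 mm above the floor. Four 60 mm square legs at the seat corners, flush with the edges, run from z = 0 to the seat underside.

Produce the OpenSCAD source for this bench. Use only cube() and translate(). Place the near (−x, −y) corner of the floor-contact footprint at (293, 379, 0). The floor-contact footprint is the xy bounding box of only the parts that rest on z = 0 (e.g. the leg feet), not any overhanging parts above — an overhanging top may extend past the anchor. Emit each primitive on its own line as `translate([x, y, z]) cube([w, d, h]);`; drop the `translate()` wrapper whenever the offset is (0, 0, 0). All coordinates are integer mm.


translate([293, 379, 422]) cube([1383, 395, 55]);
translate([293, 379, 0]) cube([60, 60, 422]);
translate([293, 714, 0]) cube([60, 60, 422]);
translate([1616, 379, 0]) cube([60, 60, 422]);
translate([1616, 714, 0]) cube([60, 60, 422]);


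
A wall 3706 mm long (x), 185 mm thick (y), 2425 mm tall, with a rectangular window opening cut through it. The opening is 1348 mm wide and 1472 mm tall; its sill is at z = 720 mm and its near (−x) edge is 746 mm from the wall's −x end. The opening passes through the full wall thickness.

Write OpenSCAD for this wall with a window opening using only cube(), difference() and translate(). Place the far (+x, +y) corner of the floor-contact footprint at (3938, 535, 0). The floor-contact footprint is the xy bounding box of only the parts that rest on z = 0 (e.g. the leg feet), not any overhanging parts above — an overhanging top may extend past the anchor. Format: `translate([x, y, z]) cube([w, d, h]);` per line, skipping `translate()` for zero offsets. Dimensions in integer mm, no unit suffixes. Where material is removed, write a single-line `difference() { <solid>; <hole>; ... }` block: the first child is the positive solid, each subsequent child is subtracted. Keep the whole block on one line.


difference() { translate([232, 350, 0]) cube([3706, 185, 2425]); translate([978, 350, 720]) cube([1348, 185, 1472]); }


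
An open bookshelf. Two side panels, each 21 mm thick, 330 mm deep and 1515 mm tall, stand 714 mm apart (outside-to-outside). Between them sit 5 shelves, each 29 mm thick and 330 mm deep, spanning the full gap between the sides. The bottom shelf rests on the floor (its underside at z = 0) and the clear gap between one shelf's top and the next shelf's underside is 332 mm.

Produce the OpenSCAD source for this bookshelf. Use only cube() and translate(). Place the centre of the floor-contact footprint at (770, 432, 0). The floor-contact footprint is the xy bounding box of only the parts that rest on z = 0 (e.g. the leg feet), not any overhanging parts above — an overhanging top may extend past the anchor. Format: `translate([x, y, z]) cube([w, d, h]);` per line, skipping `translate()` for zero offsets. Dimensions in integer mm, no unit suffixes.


translate([413, 267, 0]) cube([21, 330, 1515]);
translate([1106, 267, 0]) cube([21, 330, 1515]);
translate([434, 267, 0]) cube([672, 330, 29]);
translate([434, 267, 361]) cube([672, 330, 29]);
translate([434, 267, 722]) cube([672, 330, 29]);
translate([434, 267, 1083]) cube([672, 330, 29]);
translate([434, 267, 1444]) cube([672, 330, 29]);


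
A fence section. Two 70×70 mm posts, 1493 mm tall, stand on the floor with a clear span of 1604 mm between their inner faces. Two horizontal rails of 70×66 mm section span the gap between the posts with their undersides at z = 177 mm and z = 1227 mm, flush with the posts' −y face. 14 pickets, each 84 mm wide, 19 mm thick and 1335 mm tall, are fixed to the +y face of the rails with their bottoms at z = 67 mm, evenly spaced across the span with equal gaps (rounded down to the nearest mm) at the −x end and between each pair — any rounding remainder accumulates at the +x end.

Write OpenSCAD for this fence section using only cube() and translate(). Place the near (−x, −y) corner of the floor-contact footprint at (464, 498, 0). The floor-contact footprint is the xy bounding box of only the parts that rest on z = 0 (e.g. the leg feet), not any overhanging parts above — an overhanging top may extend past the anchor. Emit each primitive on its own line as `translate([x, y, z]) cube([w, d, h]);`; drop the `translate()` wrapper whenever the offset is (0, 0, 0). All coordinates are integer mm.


translate([464, 498, 0]) cube([70, 70, 1493]);
translate([2138, 498, 0]) cube([70, 70, 1493]);
translate([534, 498, 177]) cube([1604, 70, 66]);
translate([534, 498, 1227]) cube([1604, 70, 66]);
translate([562, 568, 67]) cube([84, 19, 1335]);
translate([674, 568, 67]) cube([84, 19, 1335]);
translate([786, 568, 67]) cube([84, 19, 1335]);
translate([898, 568, 67]) cube([84, 19, 1335]);
translate([1010, 568, 67]) cube([84, 19, 1335]);
translate([1122, 568, 67]) cube([84, 19, 1335]);
translate([1234, 568, 67]) cube([84, 19, 1335]);
translate([1346, 568, 67]) cube([84, 19, 1335]);
translate([1458, 568, 67]) cube([84, 19, 1335]);
translate([1570, 568, 67]) cube([84, 19, 1335]);
translate([1682, 568, 67]) cube([84, 19, 1335]);
translate([1794, 568, 67]) cube([84, 19, 1335]);
translate([1906, 568, 67]) cube([84, 19, 1335]);
translate([2018, 568, 67]) cube([84, 19, 1335]);


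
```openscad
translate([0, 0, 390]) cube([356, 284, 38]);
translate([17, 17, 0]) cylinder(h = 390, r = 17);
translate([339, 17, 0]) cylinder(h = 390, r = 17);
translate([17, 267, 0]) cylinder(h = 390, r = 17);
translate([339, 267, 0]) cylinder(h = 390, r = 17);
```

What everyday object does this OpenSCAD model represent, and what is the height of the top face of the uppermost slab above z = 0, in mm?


A stool. The seat height is 428 mm.

A 356×284×38 slab at z = 390 on four corner cylinders — a stool. The seat top is 390 + 38 = 428 mm.


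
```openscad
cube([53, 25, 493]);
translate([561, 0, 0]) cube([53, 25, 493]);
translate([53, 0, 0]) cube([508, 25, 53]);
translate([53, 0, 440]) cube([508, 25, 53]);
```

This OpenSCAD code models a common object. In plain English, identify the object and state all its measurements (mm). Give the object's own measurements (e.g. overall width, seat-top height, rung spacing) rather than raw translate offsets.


A rectangular picture frame lying in the x–z plane (depth along y). The opening is 508 mm wide (x) by 387 mm tall (z), surrounded by a border 53 mm wide on all four sides. The frame is 25 mm deep and is made of two full-height vertical stiles with two horizontal rails fitted between them.
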